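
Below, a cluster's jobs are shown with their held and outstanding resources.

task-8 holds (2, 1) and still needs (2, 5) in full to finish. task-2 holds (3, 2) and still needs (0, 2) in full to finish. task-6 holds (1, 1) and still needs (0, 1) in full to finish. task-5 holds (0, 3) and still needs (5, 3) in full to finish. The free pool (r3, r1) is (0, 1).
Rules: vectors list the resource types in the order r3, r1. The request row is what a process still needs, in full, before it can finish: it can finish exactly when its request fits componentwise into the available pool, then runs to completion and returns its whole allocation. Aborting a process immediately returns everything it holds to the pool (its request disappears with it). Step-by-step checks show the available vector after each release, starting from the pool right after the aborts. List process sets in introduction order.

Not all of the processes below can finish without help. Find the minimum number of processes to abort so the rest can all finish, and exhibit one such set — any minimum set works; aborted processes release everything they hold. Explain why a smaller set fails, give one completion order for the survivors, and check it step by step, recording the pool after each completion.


The answer: abort task-8.
Key observation: the returned (2, 1) from task-8 is what brings task-5 — unrunnable before, under any order — into play at step 2.
No smaller set exists: with zero aborts the deadlock remains.
The survivors complete as task-2, task-5, task-6. Walking it through (starting from the post-abort pool):
  pool = (2, 2)
  task-2: need (0, 2) fits (2, 2); releases (3, 2), pool now (5, 4)
  task-5: need (5, 3) fits (5, 4); releases (0, 3), pool now (5, 7)
  task-6: need (0, 1) fits (5, 7); releases (1, 1), pool now (6, 8)


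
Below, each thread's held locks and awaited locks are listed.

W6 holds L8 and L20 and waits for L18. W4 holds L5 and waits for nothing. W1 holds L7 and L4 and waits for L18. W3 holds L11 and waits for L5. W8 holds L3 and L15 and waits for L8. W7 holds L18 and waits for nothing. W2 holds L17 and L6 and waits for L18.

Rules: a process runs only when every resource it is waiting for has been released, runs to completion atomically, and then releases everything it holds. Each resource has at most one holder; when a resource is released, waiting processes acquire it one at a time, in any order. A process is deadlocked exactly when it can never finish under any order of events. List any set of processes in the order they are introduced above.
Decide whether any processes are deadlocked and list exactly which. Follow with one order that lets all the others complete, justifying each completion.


The deadlocked set is empty.
Key observation: the wait graph is acyclic; completion cascades from the unblocked processes through everyone else.
A valid finishing order for the others: W7, W4, W6, W3, W2, W8, W1.
Step-by-step check:
  run W7 (it waits on nothing); releases L18
  run W4 (it waits on nothing); releases L5
  W6: everything it awaited (L18) is free; runs, freeing L8 and L20
  W3: everything it awaited (L5) is free; runs, freeing L11
  W2: everything it awaited (L18) is free; runs, freeing L17 and L6
  W8: everything it awaited (L8) is free; runs, freeing L3 and L15
  W1: everything it awaited (L18) is free; runs, freeing L7 and L4


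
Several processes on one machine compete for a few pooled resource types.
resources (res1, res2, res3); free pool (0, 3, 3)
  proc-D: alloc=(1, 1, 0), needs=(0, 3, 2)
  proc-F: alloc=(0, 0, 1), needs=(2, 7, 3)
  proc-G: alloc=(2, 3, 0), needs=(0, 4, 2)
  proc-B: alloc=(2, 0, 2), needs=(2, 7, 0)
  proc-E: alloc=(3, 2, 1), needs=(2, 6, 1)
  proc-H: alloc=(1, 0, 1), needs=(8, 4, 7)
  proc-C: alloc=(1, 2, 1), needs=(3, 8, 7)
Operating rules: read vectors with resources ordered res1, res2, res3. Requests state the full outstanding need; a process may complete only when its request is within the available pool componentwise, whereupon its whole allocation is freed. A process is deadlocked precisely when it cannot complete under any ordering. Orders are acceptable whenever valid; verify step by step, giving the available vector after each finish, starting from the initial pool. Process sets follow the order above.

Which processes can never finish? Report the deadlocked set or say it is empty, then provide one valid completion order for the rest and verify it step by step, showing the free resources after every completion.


The deadlocked set is empty.
Key observation: proc-D fits the free pool immediately, and its release cascades until everyone finishes.
A valid finishing order for the others: proc-D, proc-G, proc-F, proc-E, proc-B, proc-H, proc-C. Step-by-step check:
  pool = (0, 3, 3)
  proc-D needs (0, 3, 2) <= (0, 3, 3) -> finishes; pool += (1, 1, 0) = (1, 4, 3)
  proc-G needs (0, 4, 2) <= (1, 4, 3) -> finishes; pool += (2, 3, 0) = (3, 7, 3)
  proc-F needs (2, 7, 3) <= (3, 7, 3) -> finishes; pool += (0, 0, 1) = (3, 7, 4)
  proc-E needs (2, 6, 1) <= (3, 7, 4) -> finishes; pool += (3, 2, 1) = (6, 9, 5)
  proc-B needs (2, 7, 0) <= (6, 9, 5) -> finishes; pool += (2, 0, 2) = (8, 9, 7)
  proc-H needs (8, 4, 7) <= (8, 9, 7) -> finishes; pool += (1, 0, 1) = (9, 9, 8)
  proc-C needs (3, 8, 7) <= (9, 9, 8) -> finishes; pool += (1, 2, 1) = (10, 11, 9)


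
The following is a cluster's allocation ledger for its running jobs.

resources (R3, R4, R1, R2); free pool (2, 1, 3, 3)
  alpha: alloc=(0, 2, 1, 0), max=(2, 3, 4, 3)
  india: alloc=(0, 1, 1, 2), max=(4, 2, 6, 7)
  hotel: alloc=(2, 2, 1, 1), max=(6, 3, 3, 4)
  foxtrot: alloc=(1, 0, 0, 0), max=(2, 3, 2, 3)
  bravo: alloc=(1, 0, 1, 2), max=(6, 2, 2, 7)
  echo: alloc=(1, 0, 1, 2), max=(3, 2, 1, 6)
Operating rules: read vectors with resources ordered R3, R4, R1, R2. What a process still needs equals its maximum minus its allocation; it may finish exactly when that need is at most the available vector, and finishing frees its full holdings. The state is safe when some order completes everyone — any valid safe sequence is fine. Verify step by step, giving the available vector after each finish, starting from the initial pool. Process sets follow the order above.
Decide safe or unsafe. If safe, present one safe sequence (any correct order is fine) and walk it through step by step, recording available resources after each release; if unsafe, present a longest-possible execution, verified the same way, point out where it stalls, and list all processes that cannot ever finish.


UNSAFE.
Key observation: after alpha, foxtrot the pool peaks at (3, 3, 4, 3), and each blocked process is short somewhere: india on R3, R1, R2; hotel on R3; bravo on R3, R2; echo on R2.
The run alpha, foxtrot cannot be extended any further. Verifying each step:
  pool = (2, 1, 3, 3)
  alpha needs (2, 1, 3, 3) <= (2, 1, 3, 3) -> finishes; pool += (0, 2, 1, 0) = (2, 3, 4, 3)
  foxtrot needs (1, 3, 2, 3) <= (2, 3, 4, 3) -> finishes; pool += (1, 0, 0, 0) = (3, 3, 4, 3)
  india cannot run: need (4, 1, 5, 5) vs free (3, 3, 4, 3) (insufficient R3, R1 and R2)
  hotel cannot run: need (4, 1, 2, 3) vs free (3, 3, 4, 3) (insufficient R3)
  bravo cannot run: need (5, 2, 1, 5) vs free (3, 3, 4, 3) (insufficient R3 and R2)
  echo cannot run: need (2, 2, 0, 4) vs free (3, 3, 4, 3) (insufficient R2)
Processes that can never finish: india, hotel, bravo and echo.


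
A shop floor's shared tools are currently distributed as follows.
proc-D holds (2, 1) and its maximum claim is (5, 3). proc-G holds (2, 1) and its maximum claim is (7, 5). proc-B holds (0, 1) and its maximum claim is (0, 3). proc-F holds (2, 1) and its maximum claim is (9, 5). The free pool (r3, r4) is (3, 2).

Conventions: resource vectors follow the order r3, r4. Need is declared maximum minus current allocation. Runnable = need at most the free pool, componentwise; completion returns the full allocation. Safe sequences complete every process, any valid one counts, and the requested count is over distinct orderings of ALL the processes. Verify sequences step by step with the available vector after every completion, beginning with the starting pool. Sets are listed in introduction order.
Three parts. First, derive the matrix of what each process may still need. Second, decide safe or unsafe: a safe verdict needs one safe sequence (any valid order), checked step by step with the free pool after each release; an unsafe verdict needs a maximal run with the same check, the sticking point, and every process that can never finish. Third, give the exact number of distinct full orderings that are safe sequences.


(1) Need matrix, components ordered r3, r4:
  proc-D: (3, 2)
  proc-G: (5, 4)
  proc-B: (0, 2)
  proc-F: (7, 4)
(2) SAFE — a valid safe sequence is proc-B, proc-D, proc-G, proc-F.
Key observation: proc-B marks the first exact bind of the order: its need (0, 2) fits the free (3, 2) with zero slack on a requested resource.
Walking it through:
  pool = (3, 2)
  proc-B: need (0, 2) fits (3, 2); releases (0, 1), pool now (3, 3)
  proc-D: need (3, 2) fits (3, 3); releases (2, 1), pool now (5, 4)
  proc-G: need (5, 4) fits (5, 4); releases (2, 1), pool now (7, 5)
  proc-F: need (7, 4) fits (7, 5); releases (2, 1), pool now (9, 6)
(3) The exact count: 2 of the possible complete orderings are safe sequences.


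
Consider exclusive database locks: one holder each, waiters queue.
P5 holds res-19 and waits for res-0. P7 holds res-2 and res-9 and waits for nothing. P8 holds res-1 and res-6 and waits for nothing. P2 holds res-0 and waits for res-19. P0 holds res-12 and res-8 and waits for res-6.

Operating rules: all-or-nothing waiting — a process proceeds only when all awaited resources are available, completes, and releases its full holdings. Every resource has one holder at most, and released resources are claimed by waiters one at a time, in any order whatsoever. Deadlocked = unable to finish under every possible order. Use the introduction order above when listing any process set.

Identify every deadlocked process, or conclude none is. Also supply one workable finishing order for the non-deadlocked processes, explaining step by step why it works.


Deadlocked set: P5 and P2.
Key observation: the waits loop around P5 -> P2 -> P5 with no way out; no other process is dragged down with it.
One completion order for the rest: P7, P8, P0.
Step-by-step check:
  run P7 (it waits on nothing); releases res-2 and res-9
  run P8 (it waits on nothing); releases res-1 and res-6
  P0: everything it awaited (res-6) is free; runs, freeing res-12 and res-8


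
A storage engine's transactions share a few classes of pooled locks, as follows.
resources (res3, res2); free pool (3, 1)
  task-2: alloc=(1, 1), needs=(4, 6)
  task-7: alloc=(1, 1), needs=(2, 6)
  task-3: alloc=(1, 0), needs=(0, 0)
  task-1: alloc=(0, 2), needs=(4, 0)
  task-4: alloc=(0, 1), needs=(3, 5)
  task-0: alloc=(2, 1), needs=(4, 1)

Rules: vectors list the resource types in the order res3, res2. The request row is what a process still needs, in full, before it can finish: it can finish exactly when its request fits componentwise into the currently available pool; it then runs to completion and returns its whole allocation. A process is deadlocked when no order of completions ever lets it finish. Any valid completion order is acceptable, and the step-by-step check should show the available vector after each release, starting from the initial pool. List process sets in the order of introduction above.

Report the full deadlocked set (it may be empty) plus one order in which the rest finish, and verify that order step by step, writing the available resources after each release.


Deadlocked: task-2, task-7 and task-4.
Key observation: task-3, task-0, task-1 can finish, but then (6, 4) is all there is, and the blocked group's res2 demands exceed it.
A valid finishing order for the others: task-3, task-0, task-1. Check, step by step:
  pool = (3, 1)
  run task-3 (needs (0, 0), free (3, 1)); after release of (1, 0) the pool is (4, 1)
  run task-0 (needs (4, 1), free (4, 1)); after release of (2, 1) the pool is (6, 2)
  run task-1 (needs (4, 0), free (6, 2)); after release of (0, 2) the pool is (6, 4)
The stuck group stays short no matter what:
  task-2 still needs (4, 6) but only (6, 4) is free — short on res2
  task-7 still needs (2, 6) but only (6, 4) is free — short on res2
  task-4 still needs (3, 5) but only (6, 4) is free — short on res2


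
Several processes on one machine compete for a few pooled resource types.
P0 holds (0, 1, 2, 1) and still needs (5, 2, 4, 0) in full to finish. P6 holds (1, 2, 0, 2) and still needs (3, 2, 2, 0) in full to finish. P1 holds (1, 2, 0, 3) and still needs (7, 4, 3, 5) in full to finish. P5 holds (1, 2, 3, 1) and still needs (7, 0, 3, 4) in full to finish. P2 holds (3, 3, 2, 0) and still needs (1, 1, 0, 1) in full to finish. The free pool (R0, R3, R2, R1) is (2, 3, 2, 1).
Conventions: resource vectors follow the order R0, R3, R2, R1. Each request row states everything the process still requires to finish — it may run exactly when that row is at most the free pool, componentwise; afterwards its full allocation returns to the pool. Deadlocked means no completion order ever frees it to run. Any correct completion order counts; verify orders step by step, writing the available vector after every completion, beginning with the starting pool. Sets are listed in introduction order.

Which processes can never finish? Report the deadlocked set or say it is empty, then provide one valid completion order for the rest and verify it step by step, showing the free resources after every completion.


Deadlocked set: P1 and P5.
Key observation: even finishing P2, P0, P6 leaves just (6, 9, 6, 4) free — too little R0 for any of the remaining processes.
A valid finishing order for the others: P2, P0, P6. Step-by-step check:
  pool = (2, 3, 2, 1)
  P2 needs (1, 1, 0, 1) <= (2, 3, 2, 1) -> finishes; pool += (3, 3, 2, 0) = (5, 6, 4, 1)
  P0 needs (5, 2, 4, 0) <= (5, 6, 4, 1) -> finishes; pool += (0, 1, 2, 1) = (5, 7, 6, 2)
  P6 needs (3, 2, 2, 0) <= (5, 7, 6, 2) -> finishes; pool += (1, 2, 0, 2) = (6, 9, 6, 4)
The blocked processes can never fit:
  P1 cannot run: need (7, 4, 3, 5) vs free (6, 9, 6, 4) (insufficient R0 and R1)
  P5 cannot run: need (7, 0, 3, 4) vs free (6, 9, 6, 4) (insufficient R0)


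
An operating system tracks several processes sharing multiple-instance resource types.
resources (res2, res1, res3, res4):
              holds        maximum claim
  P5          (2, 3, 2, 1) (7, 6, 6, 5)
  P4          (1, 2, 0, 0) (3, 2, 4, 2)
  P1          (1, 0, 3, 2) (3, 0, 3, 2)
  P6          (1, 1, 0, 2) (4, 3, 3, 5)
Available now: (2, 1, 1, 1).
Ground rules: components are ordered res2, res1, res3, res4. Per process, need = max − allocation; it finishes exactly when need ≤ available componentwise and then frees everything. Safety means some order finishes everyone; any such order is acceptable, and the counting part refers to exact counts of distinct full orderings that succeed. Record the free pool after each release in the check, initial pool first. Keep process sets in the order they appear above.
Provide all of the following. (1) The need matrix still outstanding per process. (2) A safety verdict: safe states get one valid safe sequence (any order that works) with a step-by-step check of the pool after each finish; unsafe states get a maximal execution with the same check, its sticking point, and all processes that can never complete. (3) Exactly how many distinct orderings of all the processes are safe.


(1) Remaining need (order res2, res1, res3, res4):
  P5: (5, 3, 4, 4)
  P4: (2, 0, 4, 2)
  P1: (2, 0, 0, 0)
  P6: (3, 2, 3, 3)
(2) The state is SAFE; one workable sequence: P1, P4, P6, P5.
Key observation: P1 is the earliest step where a requested resource binds exactly: need (2, 0, 0, 0), pool (2, 1, 1, 1) at its turn.
Walking it through:
  pool = (2, 1, 1, 1)
  run P1 (needs (2, 0, 0, 0), free (2, 1, 1, 1)); after release of (1, 0, 3, 2) the pool is (3, 1, 4, 3)
  run P4 (needs (2, 0, 4, 2), free (3, 1, 4, 3)); after release of (1, 2, 0, 0) the pool is (4, 3, 4, 3)
  run P6 (needs (3, 2, 3, 3), free (4, 3, 4, 3)); after release of (1, 1, 0, 2) the pool is (5, 4, 4, 5)
  run P5 (needs (5, 3, 4, 4), free (5, 4, 4, 5)); after release of (2, 3, 2, 1) the pool is (7, 7, 6, 6)
(3) Exactly 1 of the possible complete orderings is a safe sequence.


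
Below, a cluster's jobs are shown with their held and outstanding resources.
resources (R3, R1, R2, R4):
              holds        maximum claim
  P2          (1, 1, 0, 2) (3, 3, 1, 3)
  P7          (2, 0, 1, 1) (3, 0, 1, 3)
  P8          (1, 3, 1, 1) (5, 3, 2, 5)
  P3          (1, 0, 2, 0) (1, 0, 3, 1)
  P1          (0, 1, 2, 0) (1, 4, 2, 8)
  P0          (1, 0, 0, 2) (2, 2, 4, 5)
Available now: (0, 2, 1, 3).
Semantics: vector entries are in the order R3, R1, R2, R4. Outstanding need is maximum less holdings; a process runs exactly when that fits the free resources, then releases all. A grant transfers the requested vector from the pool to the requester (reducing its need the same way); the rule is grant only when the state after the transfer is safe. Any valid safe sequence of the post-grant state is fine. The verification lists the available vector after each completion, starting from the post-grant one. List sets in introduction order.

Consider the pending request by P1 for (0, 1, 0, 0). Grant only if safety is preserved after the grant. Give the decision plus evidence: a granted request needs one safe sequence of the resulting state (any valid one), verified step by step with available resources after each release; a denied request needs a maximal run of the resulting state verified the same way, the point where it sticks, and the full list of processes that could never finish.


DENY — the pretend-granted state is unsafe.
Key observation: after P3, P7 the pool peaks at (3, 1, 4, 4), and each blocked process is short somewhere: P2 on R1; P8 on R3; P1 on R1, R4; P0 on R1.
On the post-grant state, P3, P7 is a maximal run — nothing extends it. Verifying each step:
  pool = (0, 1, 1, 3)
  P3: need (0, 0, 1, 1) fits (0, 1, 1, 3); releases (1, 0, 2, 0), pool now (1, 1, 3, 3)
  P7: need (1, 0, 0, 2) fits (1, 1, 3, 3); releases (2, 0, 1, 1), pool now (3, 1, 4, 4)
  P2 still needs (2, 2, 1, 1) but only (3, 1, 4, 4) is free — short on R1
  P8 still needs (4, 0, 1, 4) but only (3, 1, 4, 4) is free — short on R3
  P1 still needs (1, 2, 0, 8) but only (3, 1, 4, 4) is free — short on R1 and R4
  P0 still needs (1, 2, 4, 3) but only (3, 1, 4, 4) is free — short on R1
Processes that could never finish after the grant: P2, P8, P1 and P0.


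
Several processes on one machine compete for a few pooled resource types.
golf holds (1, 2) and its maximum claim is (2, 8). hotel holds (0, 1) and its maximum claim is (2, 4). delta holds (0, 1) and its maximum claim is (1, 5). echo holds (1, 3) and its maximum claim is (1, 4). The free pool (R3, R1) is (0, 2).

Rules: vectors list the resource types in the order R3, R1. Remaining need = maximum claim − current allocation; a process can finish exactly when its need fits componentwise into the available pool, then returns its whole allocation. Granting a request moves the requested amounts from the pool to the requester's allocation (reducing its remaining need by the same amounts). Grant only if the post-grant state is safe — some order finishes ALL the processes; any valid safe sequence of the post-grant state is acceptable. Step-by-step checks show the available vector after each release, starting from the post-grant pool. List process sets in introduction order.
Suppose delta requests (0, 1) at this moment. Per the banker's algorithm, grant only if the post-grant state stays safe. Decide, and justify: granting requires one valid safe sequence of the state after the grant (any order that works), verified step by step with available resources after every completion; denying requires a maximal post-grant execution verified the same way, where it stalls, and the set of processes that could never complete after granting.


GRANT: granting preserves safety; a valid post-grant sequence is echo, delta, golf, hotel.
Key observation: even at the reduced pool (0, 1), echo fits immediately, so safety survives the grant.
Check on the post-grant state, step by step:
  pool = (0, 1)
  run echo (needs (0, 1), free (0, 1)); after release of (1, 3) the pool is (1, 4)
  run delta (needs (1, 3), free (1, 4)); after release of (0, 2) the pool is (1, 6)
  run golf (needs (1, 6), free (1, 6)); after release of (1, 2) the pool is (2, 8)
  run hotel (needs (2, 3), free (2, 8)); after release of (0, 1) the pool is (2, 9)


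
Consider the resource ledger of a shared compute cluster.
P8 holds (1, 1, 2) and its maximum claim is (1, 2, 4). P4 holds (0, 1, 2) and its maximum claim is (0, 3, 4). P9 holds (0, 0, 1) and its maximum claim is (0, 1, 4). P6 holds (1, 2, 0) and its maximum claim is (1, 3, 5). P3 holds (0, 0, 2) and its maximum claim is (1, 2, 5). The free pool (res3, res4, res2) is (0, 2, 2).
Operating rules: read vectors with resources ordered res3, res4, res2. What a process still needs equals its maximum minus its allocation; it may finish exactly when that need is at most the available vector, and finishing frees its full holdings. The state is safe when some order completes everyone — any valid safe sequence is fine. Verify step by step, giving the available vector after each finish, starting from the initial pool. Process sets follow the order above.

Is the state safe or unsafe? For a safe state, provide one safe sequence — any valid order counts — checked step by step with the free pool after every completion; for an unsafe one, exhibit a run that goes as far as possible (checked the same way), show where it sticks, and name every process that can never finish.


The state is SAFE; one workable sequence: P4, P8, P3, P6, P9.
Key observation: the first exact fit in this order is P4 — it needs (0, 2, 2) with (0, 2, 2) free, meeting a requested resource to the last unit.
Check, step by step:
  pool = (0, 2, 2)
  run P4 (needs (0, 2, 2), free (0, 2, 2)); after release of (0, 1, 2) the pool is (0, 3, 4)
  run P8 (needs (0, 1, 2), free (0, 3, 4)); after release of (1, 1, 2) the pool is (1, 4, 6)
  run P3 (needs (1, 2, 3), free (1, 4, 6)); after release of (0, 0, 2) the pool is (1, 4, 8)
  run P6 (needs (0, 1, 5), free (1, 4, 8)); after release of (1, 2, 0) the pool is (2, 6, 8)
  run P9 (needs (0, 1, 3), free (2, 6, 8)); after release of (0, 0, 1) the pool is (2, 6, 9)


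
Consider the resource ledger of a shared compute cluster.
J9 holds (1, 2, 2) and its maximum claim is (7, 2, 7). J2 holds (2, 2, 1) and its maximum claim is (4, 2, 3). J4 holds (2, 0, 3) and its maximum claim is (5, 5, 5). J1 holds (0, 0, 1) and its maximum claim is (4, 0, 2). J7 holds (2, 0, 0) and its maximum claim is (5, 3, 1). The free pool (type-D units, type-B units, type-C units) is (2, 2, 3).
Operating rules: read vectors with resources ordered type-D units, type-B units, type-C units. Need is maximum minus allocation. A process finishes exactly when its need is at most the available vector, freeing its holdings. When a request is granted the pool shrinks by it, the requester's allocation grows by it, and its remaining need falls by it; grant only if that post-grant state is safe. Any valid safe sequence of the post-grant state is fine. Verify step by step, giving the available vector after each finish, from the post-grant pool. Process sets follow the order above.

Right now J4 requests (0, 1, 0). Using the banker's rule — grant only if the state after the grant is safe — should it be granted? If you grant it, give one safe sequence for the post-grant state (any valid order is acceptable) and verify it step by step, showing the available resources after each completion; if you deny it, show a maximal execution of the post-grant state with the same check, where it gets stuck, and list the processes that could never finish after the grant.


GRANT — the state after the grant stays safe, e.g. via J2, J7, J1, J9, J4.
Key observation: with (2, 1, 3) left after the transfer, J2 can run at once — the state stays safe.
Step-by-step check of the post-grant state:
  pool = (2, 1, 3)
  J2: need (2, 0, 2) fits (2, 1, 3); releases (2, 2, 1), pool now (4, 3, 4)
  J7: need (3, 3, 1) fits (4, 3, 4); releases (2, 0, 0), pool now (6, 3, 4)
  J1: need (4, 0, 1) fits (6, 3, 4); releases (0, 0, 1), pool now (6, 3, 5)
  J9: need (6, 0, 5) fits (6, 3, 5); releases (1, 2, 2), pool now (7, 5, 7)
  J4: need (3, 4, 2) fits (7, 5, 7); releases (2, 1, 3), pool now (9, 6, 10)


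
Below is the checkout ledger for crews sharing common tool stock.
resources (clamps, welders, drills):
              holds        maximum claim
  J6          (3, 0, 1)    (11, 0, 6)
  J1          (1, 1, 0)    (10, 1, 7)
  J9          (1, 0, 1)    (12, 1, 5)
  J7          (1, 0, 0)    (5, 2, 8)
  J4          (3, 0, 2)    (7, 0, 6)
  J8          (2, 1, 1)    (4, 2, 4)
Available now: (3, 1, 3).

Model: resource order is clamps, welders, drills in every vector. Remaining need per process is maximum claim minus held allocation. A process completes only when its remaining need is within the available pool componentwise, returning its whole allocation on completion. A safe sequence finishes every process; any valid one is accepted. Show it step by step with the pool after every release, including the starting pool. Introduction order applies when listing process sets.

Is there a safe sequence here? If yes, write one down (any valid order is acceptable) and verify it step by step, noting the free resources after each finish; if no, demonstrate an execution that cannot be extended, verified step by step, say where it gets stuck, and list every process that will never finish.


SAFE, for example via the order J8, J4, J6, J9, J1, J7.
Key observation: at J8 the run first touches a limit — (2, 1, 3) against (3, 1, 3), exact on a resource it actually requests.
Verifying each step:
  pool = (3, 1, 3)
  run J8 (needs (2, 1, 3), free (3, 1, 3)); after release of (2, 1, 1) the pool is (5, 2, 4)
  run J4 (needs (4, 0, 4), free (5, 2, 4)); after release of (3, 0, 2) the pool is (8, 2, 6)
  run J6 (needs (8, 0, 5), free (8, 2, 6)); after release of (3, 0, 1) the pool is (11, 2, 7)
  run J9 (needs (11, 1, 4), free (11, 2, 7)); after release of (1, 0, 1) the pool is (12, 2, 8)
  run J1 (needs (9, 0, 7), free (12, 2, 8)); after release of (1, 1, 0) the pool is (13, 3, 8)
  run J7 (needs (4, 2, 8), free (13, 3, 8)); after release of (1, 0, 0) the pool is (14, 3, 8)


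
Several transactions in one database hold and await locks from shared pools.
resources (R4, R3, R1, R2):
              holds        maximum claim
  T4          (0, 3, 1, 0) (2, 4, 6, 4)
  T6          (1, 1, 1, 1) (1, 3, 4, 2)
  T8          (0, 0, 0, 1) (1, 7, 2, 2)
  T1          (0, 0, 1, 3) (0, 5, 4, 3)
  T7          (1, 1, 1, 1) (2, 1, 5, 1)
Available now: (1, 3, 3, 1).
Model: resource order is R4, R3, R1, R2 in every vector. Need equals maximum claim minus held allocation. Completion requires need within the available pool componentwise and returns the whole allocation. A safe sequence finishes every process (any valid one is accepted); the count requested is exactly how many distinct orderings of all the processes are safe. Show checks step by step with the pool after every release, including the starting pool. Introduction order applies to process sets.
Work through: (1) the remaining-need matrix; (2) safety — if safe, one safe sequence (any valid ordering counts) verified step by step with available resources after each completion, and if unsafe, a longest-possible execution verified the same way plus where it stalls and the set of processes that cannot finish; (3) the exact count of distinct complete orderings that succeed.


(1) Outstanding need per process (order R4, R3, R1, R2):
  T4: (2, 1, 5, 4)
  T6: (0, 2, 3, 1)
  T8: (1, 7, 2, 1)
  T1: (0, 5, 3, 0)
  T7: (1, 0, 4, 0)
(2) SAFE — a valid safe sequence is T6, T7, T1, T4, T8.
Key observation: reading the order forward, T6 is the first process whose need (0, 2, 3, 1) meets the free pool (1, 3, 3, 1) exactly on a resource it requests.
Verifying each step:
  pool = (1, 3, 3, 1)
  T6: need (0, 2, 3, 1) fits (1, 3, 3, 1); releases (1, 1, 1, 1), pool now (2, 4, 4, 2)
  T7: need (1, 0, 4, 0) fits (2, 4, 4, 2); releases (1, 1, 1, 1), pool now (3, 5, 5, 3)
  T1: need (0, 5, 3, 0) fits (3, 5, 5, 3); releases (0, 0, 1, 3), pool now (3, 5, 6, 6)
  T4: need (2, 1, 5, 4) fits (3, 5, 6, 6); releases (0, 3, 1, 0), pool now (3, 8, 7, 6)
  T8: need (1, 7, 2, 1) fits (3, 8, 7, 6); releases (0, 0, 0, 1), pool now (3, 8, 7, 7)
(3) The exact count: 1 of the possible complete orderings is a safe sequence.


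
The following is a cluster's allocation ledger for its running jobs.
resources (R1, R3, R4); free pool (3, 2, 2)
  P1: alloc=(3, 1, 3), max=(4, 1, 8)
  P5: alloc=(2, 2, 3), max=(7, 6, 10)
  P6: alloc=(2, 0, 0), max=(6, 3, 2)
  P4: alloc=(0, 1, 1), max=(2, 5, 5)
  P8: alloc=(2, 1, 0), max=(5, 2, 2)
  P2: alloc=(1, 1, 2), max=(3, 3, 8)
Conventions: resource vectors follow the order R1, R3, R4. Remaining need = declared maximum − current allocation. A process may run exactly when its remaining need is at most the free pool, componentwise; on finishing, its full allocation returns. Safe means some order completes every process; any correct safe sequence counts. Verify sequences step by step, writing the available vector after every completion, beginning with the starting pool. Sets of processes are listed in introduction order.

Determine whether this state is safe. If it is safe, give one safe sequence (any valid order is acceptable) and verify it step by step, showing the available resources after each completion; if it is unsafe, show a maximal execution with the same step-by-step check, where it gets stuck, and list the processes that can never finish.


The state is UNSAFE.
Key observation: after P8, P6 complete, (7, 3, 2) is the best the pool ever gets, yet each leftover process wants more R4.
A maximal execution: P8, P6 — then nothing else fits. Check, step by step:
  pool = (3, 2, 2)
  run P8 (needs (3, 1, 2), free (3, 2, 2)); after release of (2, 1, 0) the pool is (5, 3, 2)
  run P6 (needs (4, 3, 2), free (5, 3, 2)); after release of (2, 0, 0) the pool is (7, 3, 2)
  P1 still needs (1, 0, 5) but only (7, 3, 2) is free — short on R4
  P5 still needs (5, 4, 7) but only (7, 3, 2) is free — short on R3 and R4
  P4 still needs (2, 4, 4) but only (7, 3, 2) is free — short on R3 and R4
  P2 still needs (2, 2, 6) but only (7, 3, 2) is free — short on R4
Permanently blocked: P1, P5, P4 and P2.


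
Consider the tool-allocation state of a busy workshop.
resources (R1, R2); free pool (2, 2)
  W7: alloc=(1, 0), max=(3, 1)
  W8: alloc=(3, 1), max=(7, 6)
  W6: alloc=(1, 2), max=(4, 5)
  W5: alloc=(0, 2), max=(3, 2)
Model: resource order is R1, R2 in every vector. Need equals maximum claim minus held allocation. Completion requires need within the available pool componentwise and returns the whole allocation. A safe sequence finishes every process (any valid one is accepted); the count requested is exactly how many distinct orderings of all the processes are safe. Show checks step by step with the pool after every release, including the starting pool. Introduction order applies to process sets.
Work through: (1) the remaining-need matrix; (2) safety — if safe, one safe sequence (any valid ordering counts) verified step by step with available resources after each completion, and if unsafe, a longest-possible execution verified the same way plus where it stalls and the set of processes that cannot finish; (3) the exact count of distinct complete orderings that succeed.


(1) Outstanding need per process (order R1, R2):
  W7: (2, 1)
  W8: (4, 5)
  W6: (3, 3)
  W5: (3, 0)
(2) SAFE, for example via the order W7, W5, W6, W8.
Key observation: W7 marks the first exact bind of the order: its need (2, 1) fits the free (2, 2) with zero slack on a requested resource.
Walking it through:
  pool = (2, 2)
  W7: need (2, 1) fits (2, 2); releases (1, 0), pool now (3, 2)
  W5: need (3, 0) fits (3, 2); releases (0, 2), pool now (3, 4)
  W6: need (3, 3) fits (3, 4); releases (1, 2), pool now (4, 6)
  W8: need (4, 5) fits (4, 6); releases (3, 1), pool now (7, 7)
(3) Precisely 1 of the possible complete orderings is a safe sequence.


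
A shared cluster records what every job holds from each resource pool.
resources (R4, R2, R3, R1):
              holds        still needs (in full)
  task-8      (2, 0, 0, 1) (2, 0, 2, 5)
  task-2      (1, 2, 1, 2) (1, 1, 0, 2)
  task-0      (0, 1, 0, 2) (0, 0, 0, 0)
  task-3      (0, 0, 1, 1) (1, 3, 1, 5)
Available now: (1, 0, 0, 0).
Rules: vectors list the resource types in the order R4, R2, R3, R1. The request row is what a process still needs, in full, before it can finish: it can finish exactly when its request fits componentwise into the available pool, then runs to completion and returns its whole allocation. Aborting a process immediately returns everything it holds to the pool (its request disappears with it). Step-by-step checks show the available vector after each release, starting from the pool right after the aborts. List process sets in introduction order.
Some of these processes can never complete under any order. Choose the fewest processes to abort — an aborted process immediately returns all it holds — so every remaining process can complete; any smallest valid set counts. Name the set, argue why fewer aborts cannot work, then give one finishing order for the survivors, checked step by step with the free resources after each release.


The answer: abort task-3.
Key observation: before aborting task-3, task-8 was permanently blocked — no order could ever run it; afterwards it completes at step 3.
No smaller set exists: with zero aborts the deadlock remains.
Survivors finish in the order: task-0, task-2, task-8. Walking it through (pool after the aborts first):
  pool = (1, 0, 1, 1)
  task-0 needs (0, 0, 0, 0) <= (1, 0, 1, 1) -> finishes; pool += (0, 1, 0, 2) = (1, 1, 1, 3)
  task-2 needs (1, 1, 0, 2) <= (1, 1, 1, 3) -> finishes; pool += (1, 2, 1, 2) = (2, 3, 2, 5)
  task-8 needs (2, 0, 2, 5) <= (2, 3, 2, 5) -> finishes; pool += (2, 0, 0, 1) = (4, 3, 2, 6)


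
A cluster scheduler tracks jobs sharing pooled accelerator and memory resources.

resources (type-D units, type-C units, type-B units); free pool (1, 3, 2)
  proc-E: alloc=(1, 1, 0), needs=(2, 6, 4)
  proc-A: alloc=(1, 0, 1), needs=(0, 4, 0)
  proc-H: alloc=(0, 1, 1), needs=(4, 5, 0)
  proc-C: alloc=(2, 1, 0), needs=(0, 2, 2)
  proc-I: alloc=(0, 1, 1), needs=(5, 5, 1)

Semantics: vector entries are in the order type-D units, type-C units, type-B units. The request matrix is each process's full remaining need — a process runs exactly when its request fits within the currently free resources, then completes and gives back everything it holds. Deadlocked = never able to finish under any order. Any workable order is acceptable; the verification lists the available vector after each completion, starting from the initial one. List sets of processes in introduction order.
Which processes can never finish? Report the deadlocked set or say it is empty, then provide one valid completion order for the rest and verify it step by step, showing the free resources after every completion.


The deadlocked set is proc-E, proc-H and proc-I.
Key observation: type-C units is the bottleneck — with proc-C, proc-A done the pool holds (4, 4, 3), short of every remaining need.
A valid finishing order for the others: proc-C, proc-A. Step-by-step check:
  pool = (1, 3, 2)
  run proc-C (needs (0, 2, 2), free (1, 3, 2)); after release of (2, 1, 0) the pool is (3, 4, 2)
  run proc-A (needs (0, 4, 0), free (3, 4, 2)); after release of (1, 0, 1) the pool is (4, 4, 3)
The stuck group stays short no matter what:
  proc-E cannot run: need (2, 6, 4) vs free (4, 4, 3) (insufficient type-C units and type-B units)
  proc-H cannot run: need (4, 5, 0) vs free (4, 4, 3) (insufficient type-C units)
  proc-I cannot run: need (5, 5, 1) vs free (4, 4, 3) (insufficient type-D units and type-C units)


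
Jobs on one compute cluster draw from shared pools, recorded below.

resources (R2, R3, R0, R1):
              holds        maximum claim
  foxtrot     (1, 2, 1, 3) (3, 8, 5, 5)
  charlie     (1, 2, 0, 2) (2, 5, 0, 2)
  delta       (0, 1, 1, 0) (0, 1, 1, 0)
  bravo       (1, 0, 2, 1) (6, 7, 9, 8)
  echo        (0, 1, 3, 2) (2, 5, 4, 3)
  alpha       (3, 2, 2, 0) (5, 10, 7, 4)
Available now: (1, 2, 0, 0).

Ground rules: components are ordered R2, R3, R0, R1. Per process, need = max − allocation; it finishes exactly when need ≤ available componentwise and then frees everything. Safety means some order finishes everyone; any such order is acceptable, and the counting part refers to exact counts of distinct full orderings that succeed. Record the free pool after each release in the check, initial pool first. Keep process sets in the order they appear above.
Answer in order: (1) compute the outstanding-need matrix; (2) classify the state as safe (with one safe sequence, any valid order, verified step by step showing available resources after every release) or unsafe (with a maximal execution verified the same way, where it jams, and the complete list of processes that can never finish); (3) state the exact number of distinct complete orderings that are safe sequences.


(1) Remaining need (order R2, R3, R0, R1):
  foxtrot: (2, 6, 4, 2)
  charlie: (1, 3, 0, 0)
  delta: (0, 0, 0, 0)
  bravo: (5, 7, 7, 7)
  echo: (2, 4, 1, 1)
  alpha: (2, 8, 5, 4)
(2) SAFE. One safe sequence: delta, charlie, echo, foxtrot, alpha, bravo.
Key observation: at charlie the run first touches a limit — (1, 3, 0, 0) against (1, 3, 1, 0), exact on a resource it actually requests.
Check, step by step:
  pool = (1, 2, 0, 0)
  run delta (needs (0, 0, 0, 0), free (1, 2, 0, 0)); after release of (0, 1, 1, 0) the pool is (1, 3, 1, 0)
  run charlie (needs (1, 3, 0, 0), free (1, 3, 1, 0)); after release of (1, 2, 0, 2) the pool is (2, 5, 1, 2)
  run echo (needs (2, 4, 1, 1), free (2, 5, 1, 2)); after release of (0, 1, 3, 2) the pool is (2, 6, 4, 4)
  run foxtrot (needs (2, 6, 4, 2), free (2, 6, 4, 4)); after release of (1, 2, 1, 3) the pool is (3, 8, 5, 7)
  run alpha (needs (2, 8, 5, 4), free (3, 8, 5, 7)); after release of (3, 2, 2, 0) the pool is (6, 10, 7, 7)
  run bravo (needs (5, 7, 7, 7), free (6, 10, 7, 7)); after release of (1, 0, 2, 1) the pool is (7, 10, 9, 8)
(3) Precisely 1 of the possible complete orderings is a safe sequence.


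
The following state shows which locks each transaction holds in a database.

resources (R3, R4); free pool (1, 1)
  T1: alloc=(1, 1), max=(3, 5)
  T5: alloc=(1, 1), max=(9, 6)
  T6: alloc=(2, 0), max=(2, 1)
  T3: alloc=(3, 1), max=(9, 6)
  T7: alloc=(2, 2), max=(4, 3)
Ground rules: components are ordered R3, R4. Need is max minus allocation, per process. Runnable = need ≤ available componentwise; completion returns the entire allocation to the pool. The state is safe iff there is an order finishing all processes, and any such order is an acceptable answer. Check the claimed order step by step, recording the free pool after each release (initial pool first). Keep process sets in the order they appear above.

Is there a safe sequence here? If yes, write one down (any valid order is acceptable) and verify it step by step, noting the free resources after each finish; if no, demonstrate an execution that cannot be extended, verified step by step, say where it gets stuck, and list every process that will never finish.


UNSAFE.
Key observation: no order helps: past T6, T7, the free pool tops out at (5, 3), below what each blocked process needs in R4.
The run T6, T7 cannot be extended any further. Check, step by step:
  pool = (1, 1)
  T6: need (0, 1) fits (1, 1); releases (2, 0), pool now (3, 1)
  T7: need (2, 1) fits (3, 1); releases (2, 2), pool now (5, 3)
  T1 still needs (2, 4) but only (5, 3) is free — short on R4
  T5 still needs (8, 5) but only (5, 3) is free — short on R3 and R4
  T3 still needs (6, 5) but only (5, 3) is free — short on R3 and R4
Processes that can never finish: T1, T5 and T3.


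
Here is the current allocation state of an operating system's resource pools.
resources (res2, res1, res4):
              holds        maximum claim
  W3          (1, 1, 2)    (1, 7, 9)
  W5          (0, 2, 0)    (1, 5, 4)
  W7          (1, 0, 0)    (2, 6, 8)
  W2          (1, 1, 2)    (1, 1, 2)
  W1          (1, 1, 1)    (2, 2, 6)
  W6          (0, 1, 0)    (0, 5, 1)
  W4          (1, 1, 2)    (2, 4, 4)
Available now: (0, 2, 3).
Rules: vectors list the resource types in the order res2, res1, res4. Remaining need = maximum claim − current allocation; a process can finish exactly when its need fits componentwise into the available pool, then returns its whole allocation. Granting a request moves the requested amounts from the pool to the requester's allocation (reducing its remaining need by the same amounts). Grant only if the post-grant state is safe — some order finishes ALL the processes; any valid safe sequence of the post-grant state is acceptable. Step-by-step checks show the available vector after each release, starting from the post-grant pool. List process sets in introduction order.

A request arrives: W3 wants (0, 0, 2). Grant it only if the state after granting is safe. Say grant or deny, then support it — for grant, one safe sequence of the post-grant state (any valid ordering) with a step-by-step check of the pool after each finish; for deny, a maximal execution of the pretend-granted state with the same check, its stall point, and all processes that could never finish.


GRANT: granting preserves safety; a valid post-grant sequence is W2, W4, W5, W1, W3, W7, W6.
Key observation: granting shrinks the pool to (0, 2, 1), yet W2 still fits and the chain goes through.
Step-by-step check of the post-grant state:
  pool = (0, 2, 1)
  run W2 (needs (0, 0, 0), free (0, 2, 1)); after release of (1, 1, 2) the pool is (1, 3, 3)
  run W4 (needs (1, 3, 2), free (1, 3, 3)); after release of (1, 1, 2) the pool is (2, 4, 5)
  run W5 (needs (1, 3, 4), free (2, 4, 5)); after release of (0, 2, 0) the pool is (2, 6, 5)
  run W1 (needs (1, 1, 5), free (2, 6, 5)); after release of (1, 1, 1) the pool is (3, 7, 6)
  run W3 (needs (0, 6, 5), free (3, 7, 6)); after release of (1, 1, 4) the pool is (4, 8, 10)
  run W7 (needs (1, 6, 8), free (4, 8, 10)); after release of (1, 0, 0) the pool is (5, 8, 10)
  run W6 (needs (0, 4, 1), free (5, 8, 10)); after release of (0, 1, 0) the pool is (5, 9, 10)
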